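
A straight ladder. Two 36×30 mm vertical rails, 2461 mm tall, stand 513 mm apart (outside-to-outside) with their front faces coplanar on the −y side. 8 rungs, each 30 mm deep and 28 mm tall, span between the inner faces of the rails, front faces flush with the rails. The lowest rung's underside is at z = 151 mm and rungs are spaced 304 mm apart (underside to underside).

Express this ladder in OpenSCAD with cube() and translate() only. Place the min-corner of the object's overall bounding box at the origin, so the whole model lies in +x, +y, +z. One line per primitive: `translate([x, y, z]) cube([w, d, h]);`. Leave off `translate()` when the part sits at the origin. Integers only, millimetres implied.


cube([36, 30, 2461]);
translate([477, 0, 0]) cube([36, 30, 2461]);
translate([36, 0, 151]) cube([441, 30, 28]);
translate([36, 0, 455]) cube([441, 30, 28]);
translate([36, 0, 759]) cube([441, 30, 28]);
translate([36, 0, 1063]) cube([441, 30, 28]);
translate([36, 0, 1367]) cube([441, 30, 28]);
translate([36, 0, 1671]) cube([441, 30, 28]);
translate([36, 0, 1975]) cube([441, 30, 28]);
translate([36, 0, 2279]) cube([441, 30, 28]);


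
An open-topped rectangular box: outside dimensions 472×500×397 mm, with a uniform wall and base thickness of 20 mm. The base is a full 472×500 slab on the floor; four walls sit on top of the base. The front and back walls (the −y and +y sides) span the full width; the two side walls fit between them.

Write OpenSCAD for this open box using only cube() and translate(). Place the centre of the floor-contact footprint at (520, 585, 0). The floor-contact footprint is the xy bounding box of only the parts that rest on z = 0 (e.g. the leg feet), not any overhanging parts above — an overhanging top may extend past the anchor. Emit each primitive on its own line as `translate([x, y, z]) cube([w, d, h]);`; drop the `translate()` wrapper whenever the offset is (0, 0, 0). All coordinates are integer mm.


translate([284, 335, 0]) cube([472, 500, 20]);
translate([284, 335, 20]) cube([472, 20, 377]);
translate([284, 815, 20]) cube([472, 20, 377]);
translate([284, 355, 20]) cube([20, 460, 377]);
translate([736, 355, 20]) cube([20, 460, 377]);


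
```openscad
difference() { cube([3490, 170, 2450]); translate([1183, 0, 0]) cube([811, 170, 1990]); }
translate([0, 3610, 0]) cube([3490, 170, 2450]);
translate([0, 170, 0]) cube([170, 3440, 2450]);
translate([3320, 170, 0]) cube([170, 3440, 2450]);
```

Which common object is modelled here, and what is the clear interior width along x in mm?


A single room. The interior width is 3150 mm.

Four walls enclosing a rectangle with a door in the front wall — a room. Outside width 3490 minus two 170 mm walls gives 3150 mm.


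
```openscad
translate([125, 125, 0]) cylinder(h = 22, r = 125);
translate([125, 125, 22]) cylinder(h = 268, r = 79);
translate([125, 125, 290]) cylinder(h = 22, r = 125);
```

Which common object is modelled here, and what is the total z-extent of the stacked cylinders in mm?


A spool. The overall height is 312 mm.

Three coaxial cylinders, large–small–large — a spool. Two 22 mm flanges and a 268 mm core give 22 + 268 + 22 = 312 mm.


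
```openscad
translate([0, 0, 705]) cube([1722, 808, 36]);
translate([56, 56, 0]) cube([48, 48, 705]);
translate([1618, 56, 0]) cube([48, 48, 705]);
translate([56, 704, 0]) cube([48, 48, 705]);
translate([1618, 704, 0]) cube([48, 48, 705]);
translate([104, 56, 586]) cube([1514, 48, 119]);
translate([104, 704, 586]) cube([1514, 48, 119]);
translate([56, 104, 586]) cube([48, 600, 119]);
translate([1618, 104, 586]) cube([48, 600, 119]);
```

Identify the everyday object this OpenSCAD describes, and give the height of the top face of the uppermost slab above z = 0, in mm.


A table. The table height is 741 mm.

A 1722×808×36 slab sits at z = 705 on four 48 mm square posts — a table. The top surface is at 705 + 36 = 741 mm.


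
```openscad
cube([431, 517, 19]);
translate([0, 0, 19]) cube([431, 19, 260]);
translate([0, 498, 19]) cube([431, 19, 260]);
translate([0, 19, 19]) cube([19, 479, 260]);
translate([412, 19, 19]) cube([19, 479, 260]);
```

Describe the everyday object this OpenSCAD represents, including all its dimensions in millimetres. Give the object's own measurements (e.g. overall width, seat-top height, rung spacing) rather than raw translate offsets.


An open-topped rectangular box: outside dimensions 431×517×279 mm, with a uniform wall and base thickness of 19 mm. The base is a full 431×517 slab on the floor; four walls sit on top of the base. The front and back walls (the −y and +y sides) span the full width; the two side walls fit between them.


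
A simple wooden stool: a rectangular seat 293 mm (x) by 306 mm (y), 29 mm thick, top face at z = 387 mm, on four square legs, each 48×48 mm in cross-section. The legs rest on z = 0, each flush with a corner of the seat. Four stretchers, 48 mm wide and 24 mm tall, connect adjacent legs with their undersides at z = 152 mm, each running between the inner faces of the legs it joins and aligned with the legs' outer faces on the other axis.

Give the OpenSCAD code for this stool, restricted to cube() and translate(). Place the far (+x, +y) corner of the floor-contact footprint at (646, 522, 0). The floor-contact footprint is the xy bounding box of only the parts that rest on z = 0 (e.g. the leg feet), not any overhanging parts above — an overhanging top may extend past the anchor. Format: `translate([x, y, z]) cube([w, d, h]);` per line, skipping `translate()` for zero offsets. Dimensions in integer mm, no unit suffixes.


translate([353, 216, 358]) cube([293, 306, 29]);
translate([353, 216, 0]) cube([48, 48, 358]);
translate([598, 216, 0]) cube([48, 48, 358]);
translate([353, 474, 0]) cube([48, 48, 358]);
translate([598, 474, 0]) cube([48, 48, 358]);
translate([401, 216, 152]) cube([197, 48, 24]);
translate([401, 474, 152]) cube([197, 48, 24]);
translate([353, 264, 152]) cube([48, 210, 24]);
translate([598, 264, 152]) cube([48, 210, 24]);


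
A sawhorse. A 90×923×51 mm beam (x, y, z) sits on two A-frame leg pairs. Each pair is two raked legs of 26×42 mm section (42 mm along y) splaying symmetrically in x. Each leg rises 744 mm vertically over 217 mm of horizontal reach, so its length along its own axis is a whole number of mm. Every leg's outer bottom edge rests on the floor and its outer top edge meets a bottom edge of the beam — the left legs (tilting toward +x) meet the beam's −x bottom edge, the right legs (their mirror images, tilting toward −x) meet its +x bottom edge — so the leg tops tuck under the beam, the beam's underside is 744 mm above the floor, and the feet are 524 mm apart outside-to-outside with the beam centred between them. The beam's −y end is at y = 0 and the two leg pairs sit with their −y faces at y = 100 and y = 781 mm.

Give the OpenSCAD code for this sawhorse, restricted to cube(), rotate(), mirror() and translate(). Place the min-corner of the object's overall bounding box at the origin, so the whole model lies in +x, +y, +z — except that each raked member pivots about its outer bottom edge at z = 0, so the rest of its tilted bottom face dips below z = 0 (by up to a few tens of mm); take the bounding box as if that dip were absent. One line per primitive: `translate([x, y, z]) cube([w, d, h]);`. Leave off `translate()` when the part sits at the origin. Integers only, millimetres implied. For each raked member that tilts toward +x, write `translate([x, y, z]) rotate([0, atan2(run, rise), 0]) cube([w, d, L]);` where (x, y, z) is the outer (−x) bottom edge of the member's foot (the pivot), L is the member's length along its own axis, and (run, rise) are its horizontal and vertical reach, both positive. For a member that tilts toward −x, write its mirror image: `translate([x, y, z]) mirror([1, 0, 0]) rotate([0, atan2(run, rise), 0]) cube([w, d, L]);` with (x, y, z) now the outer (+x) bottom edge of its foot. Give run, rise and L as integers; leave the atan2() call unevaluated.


translate([217, 0, 744]) cube([90, 923, 51]);
translate([0, 100, 0]) rotate([0, atan2(217, 744), 0]) cube([26, 42, 775]);
translate([524, 100, 0]) mirror([1, 0, 0]) rotate([0, atan2(217, 744), 0]) cube([26, 42, 775]);
translate([0, 781, 0]) rotate([0, atan2(217, 744), 0]) cube([26, 42, 775]);
translate([524, 781, 0]) mirror([1, 0, 0]) rotate([0, atan2(217, 744), 0]) cube([26, 42, 775]);


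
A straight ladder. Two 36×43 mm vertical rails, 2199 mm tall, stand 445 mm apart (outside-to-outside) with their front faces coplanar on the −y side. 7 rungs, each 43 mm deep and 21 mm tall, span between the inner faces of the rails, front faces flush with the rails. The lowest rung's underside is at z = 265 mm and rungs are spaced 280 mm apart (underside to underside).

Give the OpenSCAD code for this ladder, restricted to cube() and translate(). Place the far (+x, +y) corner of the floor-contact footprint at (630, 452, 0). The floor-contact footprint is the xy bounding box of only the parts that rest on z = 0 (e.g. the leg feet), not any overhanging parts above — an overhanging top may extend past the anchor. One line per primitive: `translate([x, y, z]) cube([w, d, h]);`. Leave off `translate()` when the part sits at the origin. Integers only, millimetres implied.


// rung span = 445 - 2*36 = 373
// rung[k] z = 265 + k*280
translate([185, 409, 0]) cube([36, 43, 2199]);
translate([594, 409, 0]) cube([36, 43, 2199]);
translate([221, 409, 265]) cube([373, 43, 21]);
translate([221, 409, 545]) cube([373, 43, 21]);
translate([221, 409, 825]) cube([373, 43, 21]);
translate([221, 409, 1105]) cube([373, 43, 21]);
translate([221, 409, 1385]) cube([373, 43, 21]);
translate([221, 409, 1665]) cube([373, 43, 21]);
translate([221, 409, 1945]) cube([373, 43, 21]);


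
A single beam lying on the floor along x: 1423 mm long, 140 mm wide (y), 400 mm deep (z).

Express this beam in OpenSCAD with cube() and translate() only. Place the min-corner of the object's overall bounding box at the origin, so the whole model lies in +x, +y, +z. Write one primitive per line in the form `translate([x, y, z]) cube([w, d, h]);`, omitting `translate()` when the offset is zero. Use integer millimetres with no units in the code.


cube([1423, 140, 400]);


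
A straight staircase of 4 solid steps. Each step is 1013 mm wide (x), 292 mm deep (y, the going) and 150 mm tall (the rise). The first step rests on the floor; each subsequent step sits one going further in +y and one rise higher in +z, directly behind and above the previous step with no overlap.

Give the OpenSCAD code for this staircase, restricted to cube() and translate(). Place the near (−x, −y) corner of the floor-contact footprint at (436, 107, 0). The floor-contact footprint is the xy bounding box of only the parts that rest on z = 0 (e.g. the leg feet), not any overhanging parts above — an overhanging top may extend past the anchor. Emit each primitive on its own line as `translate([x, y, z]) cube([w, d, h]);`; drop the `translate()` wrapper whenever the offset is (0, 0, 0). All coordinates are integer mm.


translate([436, 107, 0]) cube([1013, 292, 150]);
translate([436, 399, 150]) cube([1013, 292, 150]);
translate([436, 691, 300]) cube([1013, 292, 150]);
translate([436, 983, 450]) cube([1013, 292, 150]);


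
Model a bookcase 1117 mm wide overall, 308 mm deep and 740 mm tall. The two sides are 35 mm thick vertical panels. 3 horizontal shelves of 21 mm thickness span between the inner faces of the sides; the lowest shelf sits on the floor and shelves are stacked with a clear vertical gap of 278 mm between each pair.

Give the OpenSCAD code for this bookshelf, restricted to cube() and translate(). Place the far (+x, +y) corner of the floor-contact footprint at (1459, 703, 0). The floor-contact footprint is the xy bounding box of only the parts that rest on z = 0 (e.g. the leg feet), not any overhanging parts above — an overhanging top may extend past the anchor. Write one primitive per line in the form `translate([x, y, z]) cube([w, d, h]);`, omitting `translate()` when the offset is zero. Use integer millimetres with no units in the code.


translate([342, 395, 0]) cube([35, 308, 740]);
translate([1424, 395, 0]) cube([35, 308, 740]);
translate([377, 395, 0]) cube([1047, 308, 21]);
translate([377, 395, 299]) cube([1047, 308, 21]);
translate([377, 395, 598]) cube([1047, 308, 21]);


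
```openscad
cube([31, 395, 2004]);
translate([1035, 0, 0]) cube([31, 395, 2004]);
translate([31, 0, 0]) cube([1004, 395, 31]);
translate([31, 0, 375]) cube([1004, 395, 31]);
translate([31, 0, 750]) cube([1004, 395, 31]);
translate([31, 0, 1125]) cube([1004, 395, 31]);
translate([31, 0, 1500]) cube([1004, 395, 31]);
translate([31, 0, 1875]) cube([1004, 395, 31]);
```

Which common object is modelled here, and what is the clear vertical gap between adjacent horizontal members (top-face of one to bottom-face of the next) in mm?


A bookshelf. The clear shelf gap is 344 mm.

Two tall side panels with 6 horizontal boards between them — a bookshelf. The first two shelf undersides are at z = 0 and z = 375; with shelf thickness 31, the clear gap is 375 − 0 − 31 = 344 mm.


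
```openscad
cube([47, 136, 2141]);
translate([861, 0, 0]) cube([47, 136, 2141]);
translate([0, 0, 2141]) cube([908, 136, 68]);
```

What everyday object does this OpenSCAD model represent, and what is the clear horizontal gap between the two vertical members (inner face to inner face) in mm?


A door frame. The clear opening width is 814 mm.

Two 2141 mm tall posts with a header on top — a door frame. The left jamb is 47 mm wide at x = 0; the right jamb starts at x = 861. The clear opening is 861 − 47 = 814 mm.


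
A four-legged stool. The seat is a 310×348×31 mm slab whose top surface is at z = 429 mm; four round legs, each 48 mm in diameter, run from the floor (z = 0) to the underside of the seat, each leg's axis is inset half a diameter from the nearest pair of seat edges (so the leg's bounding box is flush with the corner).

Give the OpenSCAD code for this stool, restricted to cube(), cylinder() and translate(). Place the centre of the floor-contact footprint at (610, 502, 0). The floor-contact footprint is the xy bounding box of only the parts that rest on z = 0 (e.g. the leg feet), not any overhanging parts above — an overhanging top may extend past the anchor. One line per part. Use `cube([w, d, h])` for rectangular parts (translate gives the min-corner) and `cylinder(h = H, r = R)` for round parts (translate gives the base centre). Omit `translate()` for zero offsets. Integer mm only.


translate([455, 328, 398]) cube([310, 348, 31]);
translate([479, 352, 0]) cylinder(h = 398, r = 24);
translate([741, 352, 0]) cylinder(h = 398, r = 24);
translate([479, 652, 0]) cylinder(h = 398, r = 24);
translate([741, 652, 0]) cylinder(h = 398, r = 24);


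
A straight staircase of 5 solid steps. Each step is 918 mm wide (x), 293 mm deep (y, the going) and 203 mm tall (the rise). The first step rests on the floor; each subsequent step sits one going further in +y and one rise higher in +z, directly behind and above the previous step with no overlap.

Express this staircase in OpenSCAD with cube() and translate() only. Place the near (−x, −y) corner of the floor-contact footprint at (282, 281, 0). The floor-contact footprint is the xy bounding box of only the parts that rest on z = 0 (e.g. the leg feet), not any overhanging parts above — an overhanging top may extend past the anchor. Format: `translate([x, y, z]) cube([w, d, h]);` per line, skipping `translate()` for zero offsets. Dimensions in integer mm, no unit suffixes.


translate([282, 281, 0]) cube([918, 293, 203]);
translate([282, 574, 203]) cube([918, 293, 203]);
translate([282, 867, 406]) cube([918, 293, 203]);
translate([282, 1160, 609]) cube([918, 293, 203]);
translate([282, 1453, 812]) cube([918, 293, 203]);


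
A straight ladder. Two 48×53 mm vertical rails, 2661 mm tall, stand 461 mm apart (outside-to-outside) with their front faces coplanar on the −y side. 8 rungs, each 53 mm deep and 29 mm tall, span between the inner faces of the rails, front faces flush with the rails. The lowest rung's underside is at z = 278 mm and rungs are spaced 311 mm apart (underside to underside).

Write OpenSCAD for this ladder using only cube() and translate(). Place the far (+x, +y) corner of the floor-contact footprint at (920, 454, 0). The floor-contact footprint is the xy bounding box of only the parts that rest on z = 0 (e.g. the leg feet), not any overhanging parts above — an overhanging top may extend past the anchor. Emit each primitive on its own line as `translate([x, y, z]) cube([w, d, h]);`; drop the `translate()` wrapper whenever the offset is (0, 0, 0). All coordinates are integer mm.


translate([459, 401, 0]) cube([48, 53, 2661]);
translate([872, 401, 0]) cube([48, 53, 2661]);
translate([507, 401, 278]) cube([365, 53, 29]);
translate([507, 401, 589]) cube([365, 53, 29]);
translate([507, 401, 900]) cube([365, 53, 29]);
translate([507, 401, 1211]) cube([365, 53, 29]);
translate([507, 401, 1522]) cube([365, 53, 29]);
translate([507, 401, 1833]) cube([365, 53, 29]);
translate([507, 401, 2144]) cube([365, 53, 29]);
translate([507, 401, 2455]) cube([365, 53, 29]);


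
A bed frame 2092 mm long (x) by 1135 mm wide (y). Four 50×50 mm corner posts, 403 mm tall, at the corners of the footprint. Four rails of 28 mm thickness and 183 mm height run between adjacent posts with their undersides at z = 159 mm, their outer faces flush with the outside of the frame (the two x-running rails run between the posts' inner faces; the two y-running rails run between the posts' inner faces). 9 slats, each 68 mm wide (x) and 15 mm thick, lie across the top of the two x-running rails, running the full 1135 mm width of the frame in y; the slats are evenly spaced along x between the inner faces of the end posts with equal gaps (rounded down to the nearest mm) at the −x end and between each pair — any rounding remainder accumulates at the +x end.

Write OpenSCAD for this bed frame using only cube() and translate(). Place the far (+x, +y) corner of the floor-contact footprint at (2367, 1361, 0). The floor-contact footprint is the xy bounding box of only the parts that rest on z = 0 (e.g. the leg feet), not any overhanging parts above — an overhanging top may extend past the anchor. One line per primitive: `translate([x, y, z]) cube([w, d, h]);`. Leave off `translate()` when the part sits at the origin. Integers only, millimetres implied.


translate([275, 226, 0]) cube([50, 50, 403]);
translate([275, 1311, 0]) cube([50, 50, 403]);
translate([2317, 226, 0]) cube([50, 50, 403]);
translate([2317, 1311, 0]) cube([50, 50, 403]);
translate([325, 226, 159]) cube([1992, 28, 183]);
translate([325, 1333, 159]) cube([1992, 28, 183]);
translate([275, 276, 159]) cube([28, 1035, 183]);
translate([2339, 276, 159]) cube([28, 1035, 183]);
translate([463, 226, 342]) cube([68, 1135, 15]);
translate([669, 226, 342]) cube([68, 1135, 15]);
translate([875, 226, 342]) cube([68, 1135, 15]);
translate([1081, 226, 342]) cube([68, 1135, 15]);
translate([1287, 226, 342]) cube([68, 1135, 15]);
translate([1493, 226, 342]) cube([68, 1135, 15]);
translate([1699, 226, 342]) cube([68, 1135, 15]);
translate([1905, 226, 342]) cube([68, 1135, 15]);
translate([2111, 226, 342]) cube([68, 1135, 15]);


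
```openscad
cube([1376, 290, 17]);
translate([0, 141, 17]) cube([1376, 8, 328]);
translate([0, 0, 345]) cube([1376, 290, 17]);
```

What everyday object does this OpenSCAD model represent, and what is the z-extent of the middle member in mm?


An I-beam. The web height is 328 mm.

Two wide flanges with a thin centred web — an I-beam. Overall 362 mm minus two 17 mm flanges gives a web of 362 − 2·17 = 328 mm.


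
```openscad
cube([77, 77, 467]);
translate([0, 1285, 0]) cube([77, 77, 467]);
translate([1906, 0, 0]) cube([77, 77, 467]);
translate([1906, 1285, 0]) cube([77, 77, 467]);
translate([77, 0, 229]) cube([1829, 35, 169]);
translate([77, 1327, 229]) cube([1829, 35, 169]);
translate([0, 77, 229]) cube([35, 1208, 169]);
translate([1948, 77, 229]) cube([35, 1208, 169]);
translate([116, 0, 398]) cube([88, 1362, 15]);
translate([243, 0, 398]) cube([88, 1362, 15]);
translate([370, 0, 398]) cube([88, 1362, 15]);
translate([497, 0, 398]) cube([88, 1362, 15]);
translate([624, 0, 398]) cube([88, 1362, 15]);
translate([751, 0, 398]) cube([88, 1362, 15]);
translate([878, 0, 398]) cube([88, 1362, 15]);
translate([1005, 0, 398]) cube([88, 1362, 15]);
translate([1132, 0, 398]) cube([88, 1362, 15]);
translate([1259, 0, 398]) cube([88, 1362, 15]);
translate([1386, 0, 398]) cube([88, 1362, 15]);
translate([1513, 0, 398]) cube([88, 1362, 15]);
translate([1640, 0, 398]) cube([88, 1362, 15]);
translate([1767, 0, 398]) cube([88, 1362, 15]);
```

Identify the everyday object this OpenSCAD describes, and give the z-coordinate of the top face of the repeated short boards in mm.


A bed frame. The slat-top height is 413 mm.

Four posts, four rails, and a row of slats — a bed frame. Slats sit on the rails at z = 229 + 169 = 398; with slat thickness 15, the top is 413 mm.


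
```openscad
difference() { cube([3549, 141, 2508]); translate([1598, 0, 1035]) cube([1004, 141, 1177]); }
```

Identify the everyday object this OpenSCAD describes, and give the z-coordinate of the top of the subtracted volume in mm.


A wall with a window opening. The window head height is 2212 mm.

A wall with a rectangular opening subtracted — a window. Sill at z = 1035, opening 1177 mm tall, so the head is at 1035 + 1177 = 2212 mm.


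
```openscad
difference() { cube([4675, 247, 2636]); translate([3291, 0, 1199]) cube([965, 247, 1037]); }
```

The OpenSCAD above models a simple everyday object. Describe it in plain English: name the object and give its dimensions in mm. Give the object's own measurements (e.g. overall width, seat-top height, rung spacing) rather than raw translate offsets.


A wall 4675 mm long (x), 247 mm thick (y), 2636 mm tall, with a rectangular window opening cut through it. The opening is 965 mm wide and 1037 mm tall; its sill is at z = 1199 mm and its near (−x) edge is 3291 mm from the wall's −x end. The opening passes through the full wall thickness.


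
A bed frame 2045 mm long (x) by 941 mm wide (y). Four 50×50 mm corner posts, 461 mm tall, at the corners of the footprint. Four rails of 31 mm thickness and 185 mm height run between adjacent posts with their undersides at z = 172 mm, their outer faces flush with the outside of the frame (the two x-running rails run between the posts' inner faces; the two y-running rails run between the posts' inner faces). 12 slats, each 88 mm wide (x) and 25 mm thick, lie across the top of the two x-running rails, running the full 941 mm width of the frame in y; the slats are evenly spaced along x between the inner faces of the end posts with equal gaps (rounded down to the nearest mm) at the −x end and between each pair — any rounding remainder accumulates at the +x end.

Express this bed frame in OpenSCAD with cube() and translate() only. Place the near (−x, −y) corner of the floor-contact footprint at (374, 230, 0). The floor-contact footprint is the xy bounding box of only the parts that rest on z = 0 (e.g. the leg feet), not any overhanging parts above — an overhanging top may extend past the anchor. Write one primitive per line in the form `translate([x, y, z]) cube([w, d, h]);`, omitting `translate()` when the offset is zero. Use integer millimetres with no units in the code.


translate([374, 230, 0]) cube([50, 50, 461]);
translate([374, 1121, 0]) cube([50, 50, 461]);
translate([2369, 230, 0]) cube([50, 50, 461]);
translate([2369, 1121, 0]) cube([50, 50, 461]);
translate([424, 230, 172]) cube([1945, 31, 185]);
translate([424, 1140, 172]) cube([1945, 31, 185]);
translate([374, 280, 172]) cube([31, 841, 185]);
translate([2388, 280, 172]) cube([31, 841, 185]);
translate([492, 230, 357]) cube([88, 941, 25]);
translate([648, 230, 357]) cube([88, 941, 25]);
translate([804, 230, 357]) cube([88, 941, 25]);
translate([960, 230, 357]) cube([88, 941, 25]);
translate([1116, 230, 357]) cube([88, 941, 25]);
translate([1272, 230, 357]) cube([88, 941, 25]);
translate([1428, 230, 357]) cube([88, 941, 25]);
translate([1584, 230, 357]) cube([88, 941, 25]);
translate([1740, 230, 357]) cube([88, 941, 25]);
translate([1896, 230, 357]) cube([88, 941, 25]);
translate([2052, 230, 357]) cube([88, 941, 25]);
translate([2208, 230, 357]) cube([88, 941, 25]);


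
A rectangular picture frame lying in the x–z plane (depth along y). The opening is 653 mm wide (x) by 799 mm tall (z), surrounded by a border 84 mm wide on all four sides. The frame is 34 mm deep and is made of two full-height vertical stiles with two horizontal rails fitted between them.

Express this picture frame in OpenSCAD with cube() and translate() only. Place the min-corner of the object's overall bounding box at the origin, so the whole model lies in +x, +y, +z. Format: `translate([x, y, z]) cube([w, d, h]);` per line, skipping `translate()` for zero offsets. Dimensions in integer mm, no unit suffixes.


cube([84, 34, 967]);
translate([737, 0, 0]) cube([84, 34, 967]);
translate([84, 0, 0]) cube([653, 34, 84]);
translate([84, 0, 883]) cube([653, 34, 84]);


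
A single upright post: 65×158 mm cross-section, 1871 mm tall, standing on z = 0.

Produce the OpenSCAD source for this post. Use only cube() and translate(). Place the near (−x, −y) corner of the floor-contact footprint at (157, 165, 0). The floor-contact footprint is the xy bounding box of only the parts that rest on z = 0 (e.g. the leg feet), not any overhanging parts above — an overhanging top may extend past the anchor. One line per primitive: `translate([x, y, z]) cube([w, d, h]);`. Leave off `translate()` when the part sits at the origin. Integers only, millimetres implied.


translate([157, 165, 0]) cube([65, 158, 1871]);


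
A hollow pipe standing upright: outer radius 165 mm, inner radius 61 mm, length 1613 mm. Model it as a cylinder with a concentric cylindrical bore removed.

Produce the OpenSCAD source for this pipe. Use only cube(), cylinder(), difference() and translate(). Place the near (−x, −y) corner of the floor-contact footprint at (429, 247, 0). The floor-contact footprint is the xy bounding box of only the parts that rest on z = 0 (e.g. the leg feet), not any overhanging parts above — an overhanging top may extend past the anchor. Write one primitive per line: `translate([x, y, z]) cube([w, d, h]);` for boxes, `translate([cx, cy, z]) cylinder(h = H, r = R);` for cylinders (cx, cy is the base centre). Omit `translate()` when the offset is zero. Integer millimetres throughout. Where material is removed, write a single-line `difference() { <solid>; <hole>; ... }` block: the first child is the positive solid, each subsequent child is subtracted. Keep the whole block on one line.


difference() { translate([594, 412, 0]) cylinder(h = 1613, r = 165); translate([594, 412, 0]) cylinder(h = 1613, r = 61); }


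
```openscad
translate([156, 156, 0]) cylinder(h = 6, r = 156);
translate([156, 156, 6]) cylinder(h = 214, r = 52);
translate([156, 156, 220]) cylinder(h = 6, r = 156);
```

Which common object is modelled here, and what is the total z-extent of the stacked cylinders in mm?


A spool. The overall height is 226 mm.

Three coaxial cylinders, large–small–large — a spool. Two 6 mm flanges and a 214 mm core give 6 + 214 + 6 = 226 mm.


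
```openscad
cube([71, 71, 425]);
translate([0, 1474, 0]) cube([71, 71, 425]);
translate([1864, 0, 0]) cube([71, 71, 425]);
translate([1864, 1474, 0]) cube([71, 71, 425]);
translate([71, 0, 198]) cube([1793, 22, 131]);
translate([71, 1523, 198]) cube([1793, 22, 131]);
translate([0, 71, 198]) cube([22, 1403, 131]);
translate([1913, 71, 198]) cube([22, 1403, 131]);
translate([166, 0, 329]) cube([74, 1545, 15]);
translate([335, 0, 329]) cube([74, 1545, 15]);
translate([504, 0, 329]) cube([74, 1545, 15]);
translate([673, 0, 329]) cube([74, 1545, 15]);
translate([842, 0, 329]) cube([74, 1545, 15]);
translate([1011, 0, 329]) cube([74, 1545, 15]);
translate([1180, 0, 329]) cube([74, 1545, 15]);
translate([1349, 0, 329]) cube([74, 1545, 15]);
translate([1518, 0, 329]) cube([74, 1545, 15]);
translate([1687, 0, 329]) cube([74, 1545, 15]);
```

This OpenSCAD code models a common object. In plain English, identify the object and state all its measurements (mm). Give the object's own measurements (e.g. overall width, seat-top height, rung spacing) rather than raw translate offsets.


A bed frame 1935 mm long (x) by 1545 mm wide (y). Four 71×71 mm corner posts, 425 mm tall, at the corners of the footprint. Four rails of 22 mm thickness and 131 mm height run between adjacent posts with their undersides at z = 198 mm, their outer faces flush with the outside of the frame (the two x-running rails run between the posts' inner faces; the two y-running rails run between the posts' inner faces). 10 slats, each 74 mm wide (x) and 15 mm thick, lie across the top of the two x-running rails, running the full 1545 mm width of the frame in y; along x they sit between the end posts with a 95 mm gap after the −x posts and between neighbouring slats, leaving 103 mm before the +x posts.


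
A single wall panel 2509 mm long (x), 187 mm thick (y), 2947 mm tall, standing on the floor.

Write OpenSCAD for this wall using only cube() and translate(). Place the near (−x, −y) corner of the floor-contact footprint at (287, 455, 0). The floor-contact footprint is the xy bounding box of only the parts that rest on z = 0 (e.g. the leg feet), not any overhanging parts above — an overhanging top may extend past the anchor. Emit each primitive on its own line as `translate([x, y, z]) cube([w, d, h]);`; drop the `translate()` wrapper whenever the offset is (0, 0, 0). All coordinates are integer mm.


translate([287, 455, 0]) cube([2509, 187, 2947]);


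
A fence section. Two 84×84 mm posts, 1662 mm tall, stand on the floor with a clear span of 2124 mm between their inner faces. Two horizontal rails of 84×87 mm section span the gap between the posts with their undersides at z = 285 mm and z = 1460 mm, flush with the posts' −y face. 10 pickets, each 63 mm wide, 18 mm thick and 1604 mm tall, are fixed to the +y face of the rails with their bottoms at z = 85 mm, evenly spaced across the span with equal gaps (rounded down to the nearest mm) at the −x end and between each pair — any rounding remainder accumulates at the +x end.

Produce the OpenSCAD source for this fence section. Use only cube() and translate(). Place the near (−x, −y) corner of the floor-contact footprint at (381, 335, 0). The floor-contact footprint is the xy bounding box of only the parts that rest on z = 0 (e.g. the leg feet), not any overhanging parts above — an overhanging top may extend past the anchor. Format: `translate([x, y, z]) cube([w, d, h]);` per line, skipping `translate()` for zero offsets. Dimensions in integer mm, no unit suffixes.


translate([381, 335, 0]) cube([84, 84, 1662]);
translate([2589, 335, 0]) cube([84, 84, 1662]);
translate([465, 335, 285]) cube([2124, 84, 87]);
translate([465, 335, 1460]) cube([2124, 84, 87]);
translate([600, 419, 85]) cube([63, 18, 1604]);
translate([798, 419, 85]) cube([63, 18, 1604]);
translate([996, 419, 85]) cube([63, 18, 1604]);
translate([1194, 419, 85]) cube([63, 18, 1604]);
translate([1392, 419, 85]) cube([63, 18, 1604]);
translate([1590, 419, 85]) cube([63, 18, 1604]);
translate([1788, 419, 85]) cube([63, 18, 1604]);
translate([1986, 419, 85]) cube([63, 18, 1604]);
translate([2184, 419, 85]) cube([63, 18, 1604]);
translate([2382, 419, 85]) cube([63, 18, 1604]);


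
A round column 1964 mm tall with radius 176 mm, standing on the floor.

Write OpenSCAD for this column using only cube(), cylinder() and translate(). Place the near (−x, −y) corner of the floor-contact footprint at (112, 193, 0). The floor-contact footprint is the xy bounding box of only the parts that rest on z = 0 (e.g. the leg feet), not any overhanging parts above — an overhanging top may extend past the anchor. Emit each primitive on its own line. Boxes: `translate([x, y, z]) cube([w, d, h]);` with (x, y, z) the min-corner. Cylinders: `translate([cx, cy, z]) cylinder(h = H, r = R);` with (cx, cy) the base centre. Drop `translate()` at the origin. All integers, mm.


translate([288, 369, 0]) cylinder(h = 1964, r = 176);


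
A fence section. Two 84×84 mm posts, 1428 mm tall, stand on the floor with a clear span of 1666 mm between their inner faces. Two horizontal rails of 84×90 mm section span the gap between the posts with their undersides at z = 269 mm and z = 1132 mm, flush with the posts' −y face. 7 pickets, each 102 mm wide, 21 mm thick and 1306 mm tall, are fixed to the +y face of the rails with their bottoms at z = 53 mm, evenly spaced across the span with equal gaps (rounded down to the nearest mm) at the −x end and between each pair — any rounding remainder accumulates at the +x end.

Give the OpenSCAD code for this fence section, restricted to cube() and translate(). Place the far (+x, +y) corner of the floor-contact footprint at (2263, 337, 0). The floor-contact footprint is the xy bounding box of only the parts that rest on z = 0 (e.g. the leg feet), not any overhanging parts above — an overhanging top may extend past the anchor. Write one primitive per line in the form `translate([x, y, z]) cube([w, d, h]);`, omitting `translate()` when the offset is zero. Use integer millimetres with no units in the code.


translate([429, 253, 0]) cube([84, 84, 1428]);
translate([2179, 253, 0]) cube([84, 84, 1428]);
translate([513, 253, 269]) cube([1666, 84, 90]);
translate([513, 253, 1132]) cube([1666, 84, 90]);
translate([632, 337, 53]) cube([102, 21, 1306]);
translate([853, 337, 53]) cube([102, 21, 1306]);
translate([1074, 337, 53]) cube([102, 21, 1306]);
translate([1295, 337, 53]) cube([102, 21, 1306]);
translate([1516, 337, 53]) cube([102, 21, 1306]);
translate([1737, 337, 53]) cube([102, 21, 1306]);
translate([1958, 337, 53]) cube([102, 21, 1306]);


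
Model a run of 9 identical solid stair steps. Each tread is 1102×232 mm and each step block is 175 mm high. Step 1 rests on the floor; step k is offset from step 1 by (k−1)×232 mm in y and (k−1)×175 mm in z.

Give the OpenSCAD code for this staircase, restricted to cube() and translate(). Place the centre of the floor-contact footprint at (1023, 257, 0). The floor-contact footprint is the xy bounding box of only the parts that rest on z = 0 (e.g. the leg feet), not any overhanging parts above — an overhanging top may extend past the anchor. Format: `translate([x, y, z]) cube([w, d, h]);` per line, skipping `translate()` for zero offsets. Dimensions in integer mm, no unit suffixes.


translate([472, 141, 0]) cube([1102, 232, 175]);
translate([472, 373, 175]) cube([1102, 232, 175]);
translate([472, 605, 350]) cube([1102, 232, 175]);
translate([472, 837, 525]) cube([1102, 232, 175]);
translate([472, 1069, 700]) cube([1102, 232, 175]);
translate([472, 1301, 875]) cube([1102, 232, 175]);
translate([472, 1533, 1050]) cube([1102, 232, 175]);
translate([472, 1765, 1225]) cube([1102, 232, 175]);
translate([472, 1997, 1400]) cube([1102, 232, 175]);


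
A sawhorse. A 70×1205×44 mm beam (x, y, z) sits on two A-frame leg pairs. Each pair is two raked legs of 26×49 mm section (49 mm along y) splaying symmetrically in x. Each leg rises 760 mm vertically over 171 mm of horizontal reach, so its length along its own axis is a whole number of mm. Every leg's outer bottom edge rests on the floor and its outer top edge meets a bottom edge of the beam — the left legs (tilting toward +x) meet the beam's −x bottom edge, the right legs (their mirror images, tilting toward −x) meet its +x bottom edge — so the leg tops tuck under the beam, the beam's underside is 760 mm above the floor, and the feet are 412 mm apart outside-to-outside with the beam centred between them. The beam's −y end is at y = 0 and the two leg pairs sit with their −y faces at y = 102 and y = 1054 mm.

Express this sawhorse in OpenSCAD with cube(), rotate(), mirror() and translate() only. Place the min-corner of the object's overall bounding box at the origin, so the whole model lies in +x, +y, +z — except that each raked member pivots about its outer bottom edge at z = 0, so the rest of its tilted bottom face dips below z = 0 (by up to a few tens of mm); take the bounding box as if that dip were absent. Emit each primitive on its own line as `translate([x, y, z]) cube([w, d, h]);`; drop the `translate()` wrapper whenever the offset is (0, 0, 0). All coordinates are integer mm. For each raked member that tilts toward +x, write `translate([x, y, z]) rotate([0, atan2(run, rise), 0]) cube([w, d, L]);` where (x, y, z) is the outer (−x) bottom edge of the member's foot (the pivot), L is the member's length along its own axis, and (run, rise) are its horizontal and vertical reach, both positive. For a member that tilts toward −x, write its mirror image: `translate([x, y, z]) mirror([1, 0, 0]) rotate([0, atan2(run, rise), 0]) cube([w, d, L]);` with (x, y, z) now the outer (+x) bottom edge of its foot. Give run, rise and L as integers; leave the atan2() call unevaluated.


translate([171, 0, 760]) cube([70, 1205, 44]);
translate([0, 102, 0]) rotate([0, atan2(171, 760), 0]) cube([26, 49, 779]);
translate([412, 102, 0]) mirror([1, 0, 0]) rotate([0, atan2(171, 760), 0]) cube([26, 49, 779]);
translate([0, 1054, 0]) rotate([0, atan2(171, 760), 0]) cube([26, 49, 779]);
translate([412, 1054, 0]) mirror([1, 0, 0]) rotate([0, atan2(171, 760), 0]) cube([26, 49, 779]);


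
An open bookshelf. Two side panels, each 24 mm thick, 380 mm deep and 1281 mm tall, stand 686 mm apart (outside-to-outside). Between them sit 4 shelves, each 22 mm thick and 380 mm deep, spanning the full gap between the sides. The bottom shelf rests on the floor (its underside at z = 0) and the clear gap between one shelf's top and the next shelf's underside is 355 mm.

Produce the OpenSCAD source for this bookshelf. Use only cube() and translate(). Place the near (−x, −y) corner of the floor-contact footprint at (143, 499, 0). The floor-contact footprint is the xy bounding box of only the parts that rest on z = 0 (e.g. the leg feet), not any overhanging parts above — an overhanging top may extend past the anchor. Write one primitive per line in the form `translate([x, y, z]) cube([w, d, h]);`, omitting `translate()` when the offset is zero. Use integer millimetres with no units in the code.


translate([143, 499, 0]) cube([24, 380, 1281]);
translate([805, 499, 0]) cube([24, 380, 1281]);
translate([167, 499, 0]) cube([638, 380, 22]);
translate([167, 499, 377]) cube([638, 380, 22]);
translate([167, 499, 754]) cube([638, 380, 22]);
translate([167, 499, 1131]) cube([638, 380, 22]);


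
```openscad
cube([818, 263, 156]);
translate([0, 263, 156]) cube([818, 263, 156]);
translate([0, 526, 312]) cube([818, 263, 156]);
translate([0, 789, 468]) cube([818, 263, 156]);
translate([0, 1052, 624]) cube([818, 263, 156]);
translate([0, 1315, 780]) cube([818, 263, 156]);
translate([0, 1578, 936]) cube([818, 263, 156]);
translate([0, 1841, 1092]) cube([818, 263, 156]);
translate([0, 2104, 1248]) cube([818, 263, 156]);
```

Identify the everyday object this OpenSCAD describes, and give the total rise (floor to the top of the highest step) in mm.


A staircase. The total rise is 1404 mm.

9 identical blocks, each offset up and back from the previous — a staircase. Each step is 156 mm tall and there are 9 of them, so the total rise is 9 × 156 = 1404 mm.


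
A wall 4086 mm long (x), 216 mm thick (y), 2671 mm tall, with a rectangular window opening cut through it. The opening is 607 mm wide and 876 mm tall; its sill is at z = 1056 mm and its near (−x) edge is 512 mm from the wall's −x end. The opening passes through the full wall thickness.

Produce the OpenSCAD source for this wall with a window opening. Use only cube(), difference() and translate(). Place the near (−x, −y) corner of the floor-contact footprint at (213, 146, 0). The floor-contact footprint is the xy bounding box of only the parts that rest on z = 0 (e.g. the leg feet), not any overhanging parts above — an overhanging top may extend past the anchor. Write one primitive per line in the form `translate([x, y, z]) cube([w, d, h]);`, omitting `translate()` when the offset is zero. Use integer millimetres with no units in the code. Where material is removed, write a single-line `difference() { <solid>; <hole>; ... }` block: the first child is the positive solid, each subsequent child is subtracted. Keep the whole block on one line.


difference() { translate([213, 146, 0]) cube([4086, 216, 2671]); translate([725, 146, 1056]) cube([607, 216, 876]); }
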